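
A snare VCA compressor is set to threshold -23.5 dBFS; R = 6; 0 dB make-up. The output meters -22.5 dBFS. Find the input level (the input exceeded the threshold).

-17.5 dBFS

Post-compression overshoot = -22.5 − (-23.5) = 1 dB.
Before 6:1 compression the overshoot was 1 × 6 = 6 dB, so input = -23.5 + 6 = -17.5 dBFS.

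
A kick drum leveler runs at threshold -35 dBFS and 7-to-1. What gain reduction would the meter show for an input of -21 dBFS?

12 dB

The signal is 14 dB above threshold.
A 7:1 ratio leaves 2 dB of that excess.
So the signal is attenuated by 14 − 2 = 12 dB.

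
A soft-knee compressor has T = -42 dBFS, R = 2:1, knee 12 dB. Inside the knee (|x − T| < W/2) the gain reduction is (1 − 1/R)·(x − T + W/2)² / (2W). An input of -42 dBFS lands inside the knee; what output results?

x − T + W/2 = -42 − (-42) + 6 = 6.
GR = (1 − 1/2) × 6² / 24 = 0.5 × 36 / 24 = 0.75 dB.
Output = -42 − 0.75 = -42.75 dBFS.

-42.75 dBFS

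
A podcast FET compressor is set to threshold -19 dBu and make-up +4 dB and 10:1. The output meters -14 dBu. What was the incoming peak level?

Before make-up, the level was -14 − 4 = -18 dBu.
Post-compression overshoot = -18 − (-19) = 1 dB.
Input overshoot = R × output overshoot = 10 dB → input = -19 + 10 = -9 dBu.

-9 dBu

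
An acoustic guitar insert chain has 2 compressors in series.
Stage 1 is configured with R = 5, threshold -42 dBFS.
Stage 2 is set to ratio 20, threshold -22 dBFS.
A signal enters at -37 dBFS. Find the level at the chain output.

-41 dBFS

Stage 1: overshoot 5 dB → 5/5 = 1 dB → -41 dBFS.
Stage 2: -41 dBFS is at or below the -22 dBFS threshold — no compression; output -41 dBFS.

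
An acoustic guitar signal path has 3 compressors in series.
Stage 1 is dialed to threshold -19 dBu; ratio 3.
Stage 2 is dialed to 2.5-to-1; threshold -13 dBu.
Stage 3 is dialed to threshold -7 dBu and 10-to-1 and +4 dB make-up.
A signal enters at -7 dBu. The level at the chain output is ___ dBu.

-11 dBu

Stage 1: -7 dBu is 12 dB over -19 dBu; at 3:1 that becomes 4 dB over, giving -15 dBu.
Stage 2: -15 dBu ≤ -13 dBu, so stage 2 doesn't engage; output -15 dBu.
Stage 3: -15 dBu ≤ -7 dBu, so stage 3 doesn't engage; make-up brings it to -11 dBu.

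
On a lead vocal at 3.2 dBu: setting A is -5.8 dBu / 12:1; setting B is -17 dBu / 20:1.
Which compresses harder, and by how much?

B, by 10.94 dB

A: overshoot 9 dB → output overshoot 0.75 dB → GR 8.25 dB.
B: overshoot 20.2 dB → output overshoot 1.01 dB → GR 19.19 dB.
B reduces 10.94 dB more.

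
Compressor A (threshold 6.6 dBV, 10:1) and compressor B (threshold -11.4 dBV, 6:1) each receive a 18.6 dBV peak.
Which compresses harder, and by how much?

A: overshoot 12 dB → output overshoot 1.2 dB → GR 10.8 dB.
B: overshoot 30 dB → output overshoot 5 dB → GR 25 dB.
B applies 14.2 dB more gain reduction.

B, by 14.2 dB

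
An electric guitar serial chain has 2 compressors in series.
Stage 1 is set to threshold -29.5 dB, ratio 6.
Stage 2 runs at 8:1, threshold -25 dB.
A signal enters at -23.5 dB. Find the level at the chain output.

-28.5 dB

Stage 1: overshoot 6 dB → 6/6 = 1 dB → -28.5 dB.
Stage 2: -28.5 dB ≤ -25 dB, so stage 2 doesn't engage; output -28.5 dB.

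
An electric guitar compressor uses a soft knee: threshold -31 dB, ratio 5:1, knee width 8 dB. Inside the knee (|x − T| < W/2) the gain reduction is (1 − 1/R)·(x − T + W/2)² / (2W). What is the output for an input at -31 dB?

x − T + W/2 = -31 − (-31) + 4 = 4.
GR = (1 − 1/5) × 4² / 16 = 0.8 × 16 / 16 = 0.8 dB.
Output = -31 − 0.8 = -31.8 dB.

-31.8 dB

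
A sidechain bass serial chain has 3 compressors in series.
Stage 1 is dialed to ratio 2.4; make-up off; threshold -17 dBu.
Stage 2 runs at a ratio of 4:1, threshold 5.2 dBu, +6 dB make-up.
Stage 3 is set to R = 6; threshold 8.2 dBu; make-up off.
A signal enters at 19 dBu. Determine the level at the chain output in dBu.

4 dBu

Stage 1: 19 dBu is 36 dB over -17 dBu; at 2.4:1 that becomes 15 dB over, giving -2 dBu.
Stage 2: below threshold (-2 ≤ 5.2); passes unchanged; make-up brings it to 4 dBu.
Stage 3: 4 dBu ≤ 8.2 dBu, so stage 3 doesn't engage; output 4 dBu.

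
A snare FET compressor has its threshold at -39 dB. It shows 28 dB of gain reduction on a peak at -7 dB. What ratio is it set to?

Input overshoot = -7 − (-39) = 32 dB.
Output overshoot = 32 − 28 = 4 dB.
Ratio = input overshoot / output overshoot = 32 / 4 = 8.

8:1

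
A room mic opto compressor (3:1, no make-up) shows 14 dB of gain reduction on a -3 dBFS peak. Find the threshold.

-24 dBFS

Input is 21 dB above T (since output overshoot × R = input overshoot: (-17 − T)·3 = -3 − T gives T = -24 dBFS).
Check: -24 + (-3 − (-24))/3 = -24 + 7 = -17 dBFS. ✓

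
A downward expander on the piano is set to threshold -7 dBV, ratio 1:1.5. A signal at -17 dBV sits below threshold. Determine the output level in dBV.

-22 dBV

Undershoot = (-7) − (-17) = 10 dB.
At 1:1.5, that expands to 15 dB under threshold.
Output = -7 − 15 = -22 dBV.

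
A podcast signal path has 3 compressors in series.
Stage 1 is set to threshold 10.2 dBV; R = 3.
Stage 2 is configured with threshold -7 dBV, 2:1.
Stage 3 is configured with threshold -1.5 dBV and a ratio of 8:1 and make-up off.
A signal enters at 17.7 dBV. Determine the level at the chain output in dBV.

-0.95625 dBV

Stage 1: 17.7 dBV is 7.5 dB over 10.2 dBV; at 3:1 that becomes 2.5 dB over, giving 12.7 dBV.
Stage 2: overshoot 19.7 dB → 19.7/2 = 9.85 dB → 2.85 dBV.
Stage 3: 2.85 dBV is 4.35 dB over -1.5 dBV; at 8:1 that becomes 0.54375 dB over, giving -0.95625 dBV.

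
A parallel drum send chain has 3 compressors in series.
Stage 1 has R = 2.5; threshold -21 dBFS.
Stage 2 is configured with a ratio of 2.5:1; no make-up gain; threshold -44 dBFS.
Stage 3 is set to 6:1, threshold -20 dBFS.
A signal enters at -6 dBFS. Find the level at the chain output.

Stage 1: 15 dB above -21 dBFS, reduced 2.5:1 to 6 dB above → -15 dBFS.
Stage 2: overshoot 29 dB → 29/2.5 = 11.6 dB → -32.4 dBFS.
Stage 3: -32.4 dBFS ≤ -20 dBFS, so stage 3 doesn't engage; output -32.4 dBFS.

-32.4 dBFS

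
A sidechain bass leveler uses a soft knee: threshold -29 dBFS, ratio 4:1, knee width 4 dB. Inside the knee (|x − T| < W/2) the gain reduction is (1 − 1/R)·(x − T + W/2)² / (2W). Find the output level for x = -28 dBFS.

-28.84375 dBFS

x − T + W/2 = -28 − (-29) + 2 = 3.
GR = (1 − 1/4) × 3² / 8 = 0.75 × 9 / 8 = 0.84375 dB.
Output = -28 − 0.84375 = -28.84375 dBFS.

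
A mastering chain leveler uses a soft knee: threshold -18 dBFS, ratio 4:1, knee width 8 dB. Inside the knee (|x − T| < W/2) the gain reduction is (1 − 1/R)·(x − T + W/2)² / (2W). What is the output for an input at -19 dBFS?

x − T + W/2 = -19 − (-18) + 4 = 3.
GR = (1 − 1/4) × 3² / 16 = 0.75 × 9 / 16 = 0.421875 dB.
Output = -19 − 0.421875 = -19.421875 dBFS.

-19.421875 dBFS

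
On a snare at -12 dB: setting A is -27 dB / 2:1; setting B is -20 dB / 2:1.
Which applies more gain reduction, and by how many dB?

A: GR = 15 − 15/2 = 7.5 dB.
B: GR = 8 − 8/2 = 4 dB.
A applies 3.5 dB more gain reduction.

A, by 3.5 dB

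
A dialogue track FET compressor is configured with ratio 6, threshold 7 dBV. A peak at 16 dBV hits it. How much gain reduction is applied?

7.5 dB

The signal is 9 dB above threshold.
At 6:1, output sits 9/6 = 1.5 dB above threshold.
Gain reduction = 9 − 1.5 = 7.5 dB.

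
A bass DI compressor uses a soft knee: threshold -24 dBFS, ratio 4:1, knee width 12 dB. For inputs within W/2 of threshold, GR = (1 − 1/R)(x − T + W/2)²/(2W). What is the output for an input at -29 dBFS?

x − T + W/2 = -29 − (-24) + 6 = 1.
GR = (1 − 1/4) × 1² / 24 = 0.75 × 1 / 24 = 0.03125 dB.
Output = -29 − 0.03125 = -29.03125 dBFS.

-29.03125 dBFS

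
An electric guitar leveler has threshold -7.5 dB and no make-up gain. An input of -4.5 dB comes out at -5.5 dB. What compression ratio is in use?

1.5:1

Input overshoot = -4.5 − (-7.5) = 3 dB; output overshoot = -5.5 − (-7.5) = 2 dB.
Ratio = 3 / 2 = 1.5.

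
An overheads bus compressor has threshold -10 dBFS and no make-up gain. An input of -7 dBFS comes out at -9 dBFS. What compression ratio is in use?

Input overshoot = -7 − (-10) = 3 dB; output overshoot = -9 − (-10) = 1 dB.
Ratio = 3 / 1 = 3.

3:1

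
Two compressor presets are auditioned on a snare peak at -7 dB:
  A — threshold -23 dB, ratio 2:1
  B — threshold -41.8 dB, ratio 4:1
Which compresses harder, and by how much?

A: overshoot 16 dB → output overshoot 8 dB → GR 8 dB.
B: overshoot 34.8 dB → output overshoot 8.7 dB → GR 26.1 dB.
B applies 18.1 dB more gain reduction.

B, by 18.1 dB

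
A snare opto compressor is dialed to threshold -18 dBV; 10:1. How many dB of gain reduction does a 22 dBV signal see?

36 dB

22 dBV exceeds the threshold by 40 dB.
At 10:1, output sits 40/10 = 4 dB above threshold.
So the signal is attenuated by 40 − 4 = 36 dB.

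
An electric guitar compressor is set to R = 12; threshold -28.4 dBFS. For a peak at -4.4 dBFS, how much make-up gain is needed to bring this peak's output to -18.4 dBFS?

The peak compresses to -28.4 + 24/12 = -26.4 dBFS.
To reach -18.4 dBFS requires -18.4 − (-26.4) = 8 dB of make-up.

8 dB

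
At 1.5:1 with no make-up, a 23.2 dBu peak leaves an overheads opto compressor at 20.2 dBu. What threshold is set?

Input is 9 dB above T (since output overshoot × R = input overshoot: (20.2 − T)·1.5 = 23.2 − T gives T = 14.2 dBu).
Check: 14.2 + (23.2 − 14.2)/1.5 = 14.2 + 6 = 20.2 dBu. ✓

14.2 dBu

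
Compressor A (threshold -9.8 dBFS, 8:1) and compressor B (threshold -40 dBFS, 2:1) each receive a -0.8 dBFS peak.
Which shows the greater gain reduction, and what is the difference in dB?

B, by 11.725 dB

A: 9 dB over, compressed to 1.125 dB over, so 7.875 dB of GR.
B: 39.2 dB over, compressed to 19.6 dB over, so 19.6 dB of GR.
Difference: 11.725 dB in favour of B.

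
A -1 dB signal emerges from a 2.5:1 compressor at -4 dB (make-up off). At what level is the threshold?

-6 dB

Input is 5 dB above T (since output overshoot × R = input overshoot: (-4 − T)·2.5 = -1 − T gives T = -6 dB).
Check: -6 + (-1 − (-6))/2.5 = -6 + 2 = -4 dB. ✓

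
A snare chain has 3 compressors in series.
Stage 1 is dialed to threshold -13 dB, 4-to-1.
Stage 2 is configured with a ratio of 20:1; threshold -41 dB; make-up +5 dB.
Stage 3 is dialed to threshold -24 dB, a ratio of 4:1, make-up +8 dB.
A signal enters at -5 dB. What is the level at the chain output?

-26.5 dB

Stage 1: -5 dB is 8 dB over -13 dB; at 4:1 that becomes 2 dB over, giving -11 dB.
Stage 2: overshoot 30 dB → 30/20 = 1.5 dB → -39.5 dB; +5 dB make-up → -34.5 dB.
Stage 3: -34.5 dB ≤ -24 dB, so stage 3 doesn't engage; make-up brings it to -26.5 dB.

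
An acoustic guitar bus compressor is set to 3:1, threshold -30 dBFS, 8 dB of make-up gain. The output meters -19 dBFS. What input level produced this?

-21 dBFS

Stripping the +8 dB make-up gives -27 dBFS at the gain stage.
That's 3 dB above the -30 dBFS threshold.
Input overshoot = R × output overshoot = 9 dB → input = -30 + 9 = -21 dBFS.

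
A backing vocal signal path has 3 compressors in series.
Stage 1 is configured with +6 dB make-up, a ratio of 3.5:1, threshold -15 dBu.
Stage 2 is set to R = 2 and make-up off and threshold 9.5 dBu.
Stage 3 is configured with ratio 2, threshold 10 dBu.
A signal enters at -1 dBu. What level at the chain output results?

Stage 1: -1 dBu is 14 dB over -15 dBu; at 3.5:1 that becomes 4 dB over, giving -11 dBu; +6 dB make-up → -5 dBu.
Stage 2: -5 dBu is at or below the 9.5 dBu threshold — no compression; output -5 dBu.
Stage 3: -5 dBu ≤ 10 dBu, so stage 3 doesn't engage; output -5 dBu.

-5 dBu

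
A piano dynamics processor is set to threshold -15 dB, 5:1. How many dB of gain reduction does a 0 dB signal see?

12 dB

The signal is 15 dB above threshold.
At 5:1, output sits 15/5 = 3 dB above threshold.
GR = overshoot in − overshoot out = 15 − 3 = 12 dB.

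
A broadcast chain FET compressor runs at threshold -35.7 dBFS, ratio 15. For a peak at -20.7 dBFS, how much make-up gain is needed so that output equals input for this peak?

14 dB

The peak compresses to -35.7 + 15/15 = -34.7 dBFS.
To reach -20.7 dBFS requires -20.7 − (-34.7) = 14 dB of make-up.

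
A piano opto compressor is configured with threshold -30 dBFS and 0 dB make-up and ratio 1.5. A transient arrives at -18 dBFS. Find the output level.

-22 dBFS

The input is 12 dB above the -30 dBFS threshold.
The 12 dB excess becomes 8 dB after 1.5:1 reduction.
Output = -30 + 8 = -22 dBFS.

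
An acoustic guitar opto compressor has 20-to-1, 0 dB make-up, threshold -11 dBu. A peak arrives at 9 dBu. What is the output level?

-10 dBu

9 dBu sits 20 dB over threshold.
20:1 compression reduces that to 20/20 = 1 dB over.
Output = -11 + 1 = -10 dBu.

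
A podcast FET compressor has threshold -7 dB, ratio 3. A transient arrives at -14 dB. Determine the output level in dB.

-14 dB

-14 dB is 7 dB below the -7 dB threshold, so no gain reduction is applied.
Output = input = -14 dB.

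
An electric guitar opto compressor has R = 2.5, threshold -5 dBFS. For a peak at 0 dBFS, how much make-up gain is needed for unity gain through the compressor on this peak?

3 dB

Without make-up, output = threshold + overshoot/2.5 = -5 + 2 = -3 dBFS.
Gap to target: 3 dB.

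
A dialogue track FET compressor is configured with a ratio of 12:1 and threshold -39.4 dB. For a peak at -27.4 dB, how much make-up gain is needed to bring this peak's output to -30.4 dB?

8 dB

The peak compresses to -39.4 + 12/12 = -38.4 dB.
To reach -30.4 dB requires -30.4 − (-38.4) = 8 dB of make-up.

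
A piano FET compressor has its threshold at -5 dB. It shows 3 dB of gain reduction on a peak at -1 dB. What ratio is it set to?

4:1

Input overshoot = -1 − (-5) = 4 dB.
Output overshoot = 4 − 3 = 1 dB.
Ratio = input overshoot / output overshoot = 4 / 1 = 4.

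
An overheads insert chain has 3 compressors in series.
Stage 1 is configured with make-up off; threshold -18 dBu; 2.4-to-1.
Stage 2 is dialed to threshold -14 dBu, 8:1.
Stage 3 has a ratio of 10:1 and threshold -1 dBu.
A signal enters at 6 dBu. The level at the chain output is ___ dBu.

Stage 1: 6 dBu is 24 dB over -18 dBu; at 2.4:1 that becomes 10 dB over, giving -8 dBu.
Stage 2: -8 dBu is 6 dB over -14 dBu; at 8:1 that becomes 0.75 dB over, giving -13.25 dBu.
Stage 3: -13.25 dBu is at or below the -1 dBu threshold — no compression; output -13.25 dBu.

-13.25 dBu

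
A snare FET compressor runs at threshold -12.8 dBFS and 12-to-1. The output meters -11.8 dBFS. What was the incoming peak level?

-0.8 dBFS

The compressed level sits -11.8 − (-12.8) = 1 dB over threshold.
Before 12:1 compression the overshoot was 1 × 12 = 12 dB, so input = -12.8 + 12 = -0.8 dBFS.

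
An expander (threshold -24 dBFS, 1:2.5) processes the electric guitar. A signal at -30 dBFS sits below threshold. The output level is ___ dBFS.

-39 dBFS

Below threshold, a 1:2.5 expander applies gain = (2.5−1)×(T − x) of attenuation.
(2.5−1) × 6 = 9 dB, so output = -30 − 9 = -39 dBFS.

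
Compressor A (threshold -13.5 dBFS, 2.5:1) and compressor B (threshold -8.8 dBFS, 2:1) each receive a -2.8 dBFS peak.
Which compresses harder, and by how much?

A, by 3.42 dB

A: 10.7 dB over, compressed to 4.28 dB over, so 6.42 dB of GR.
B: 6 dB over, compressed to 3 dB over, so 3 dB of GR.
A applies 3.42 dB more gain reduction.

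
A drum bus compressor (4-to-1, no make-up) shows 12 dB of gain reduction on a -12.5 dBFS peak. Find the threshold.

-28.5 dBFS

Let T be the threshold. Output overshoot = (input overshoot)/R, so -24.5 − T = (-12.5 − T)/4.
4·(-24.5 − T) = -12.5 − T → 3·T = -98 − (-12.5) = -85.5.
T = -85.5/3 = -28.5 dBFS.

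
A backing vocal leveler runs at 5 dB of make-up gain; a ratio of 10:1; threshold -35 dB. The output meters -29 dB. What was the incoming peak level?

Stripping the +5 dB make-up gives -34 dB at the gain stage.
That's 1 dB above the -35 dB threshold.
Before 10:1 compression the overshoot was 1 × 10 = 10 dB, so input = -35 + 10 = -25 dB.

-25 dB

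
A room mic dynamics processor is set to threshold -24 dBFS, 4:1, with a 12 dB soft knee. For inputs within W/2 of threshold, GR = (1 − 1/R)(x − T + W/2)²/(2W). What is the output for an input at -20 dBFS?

x − T + W/2 = -20 − (-24) + 6 = 10.
GR = (1 − 1/4) × 10² / 24 = 0.75 × 100 / 24 = 3.125 dB.
Output = -20 − 3.125 = -23.125 dBFS.

-23.125 dBFS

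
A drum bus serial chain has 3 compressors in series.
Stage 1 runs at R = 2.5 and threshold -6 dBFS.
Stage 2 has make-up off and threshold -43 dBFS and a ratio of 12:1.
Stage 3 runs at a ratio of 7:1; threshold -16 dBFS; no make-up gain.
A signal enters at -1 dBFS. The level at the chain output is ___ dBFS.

Stage 1: overshoot 5 dB → 5/2.5 = 2 dB → -4 dBFS.
Stage 2: 39 dB above -43 dBFS, reduced 12:1 to 3.25 dB above → -39.75 dBFS.
Stage 3: below threshold (-39.75 ≤ -16); passes unchanged; output -39.75 dBFS.

-39.75 dBFS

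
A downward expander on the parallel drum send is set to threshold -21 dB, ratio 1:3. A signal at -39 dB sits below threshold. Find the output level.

Below threshold, a 1:3 expander applies gain = (3−1)×(T − x) of attenuation.
(3−1) × 18 = 36 dB, so output = -39 − 36 = -75 dB.

-75 dB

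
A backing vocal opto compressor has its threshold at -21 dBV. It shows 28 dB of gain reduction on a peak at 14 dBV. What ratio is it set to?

5:1

Input overshoot = 14 − (-21) = 35 dB.
Output overshoot = 35 − 28 = 7 dB.
Ratio = input overshoot / output overshoot = 35 / 7 = 5.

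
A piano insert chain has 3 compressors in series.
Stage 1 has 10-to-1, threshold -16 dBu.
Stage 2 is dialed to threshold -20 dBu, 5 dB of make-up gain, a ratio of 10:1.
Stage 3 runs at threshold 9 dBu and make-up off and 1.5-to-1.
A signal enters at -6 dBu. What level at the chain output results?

Stage 1: -6 dBu is 10 dB over -16 dBu; at 10:1 that becomes 1 dB over, giving -15 dBu.
Stage 2: 5 dB above -20 dBu, reduced 10:1 to 0.5 dB above → -19.5 dBu; +5 dB make-up → -14.5 dBu.
Stage 3: below threshold (-14.5 ≤ 9); passes unchanged; output -14.5 dBu.

-14.5 dBu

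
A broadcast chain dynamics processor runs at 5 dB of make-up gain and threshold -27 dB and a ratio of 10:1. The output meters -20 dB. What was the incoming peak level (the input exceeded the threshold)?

-7 dB

Stripping the +5 dB make-up gives -25 dB at the gain stage.
Post-compression overshoot = -25 − (-27) = 2 dB.
Input overshoot = R × output overshoot = 20 dB → input = -27 + 20 = -7 dB.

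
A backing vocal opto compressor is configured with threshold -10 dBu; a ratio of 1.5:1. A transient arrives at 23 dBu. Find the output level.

23 dBu sits 33 dB over threshold.
The 33 dB excess becomes 22 dB after 1.5:1 reduction.
So the level is -10 + 22 = 12 dBu.

12 dBu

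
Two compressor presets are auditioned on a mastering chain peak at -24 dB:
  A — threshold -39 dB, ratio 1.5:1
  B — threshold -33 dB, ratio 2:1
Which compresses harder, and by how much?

A, by 0.5 dB

A: GR = 15 − 15/1.5 = 5 dB.
B: GR = 9 − 9/2 = 4.5 dB.
Difference: 0.5 dB in favour of A.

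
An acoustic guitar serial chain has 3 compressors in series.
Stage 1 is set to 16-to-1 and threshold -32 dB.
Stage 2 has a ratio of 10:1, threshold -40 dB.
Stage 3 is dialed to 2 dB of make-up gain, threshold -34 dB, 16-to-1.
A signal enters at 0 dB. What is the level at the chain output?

Stage 1: 32 dB above -32 dB, reduced 16:1 to 2 dB above → -30 dB.
Stage 2: -30 dB is 10 dB over -40 dB; at 10:1 that becomes 1 dB over, giving -39 dB.
Stage 3: -39 dB is at or below the -34 dB threshold — no compression; make-up brings it to -37 dB.

-37 dB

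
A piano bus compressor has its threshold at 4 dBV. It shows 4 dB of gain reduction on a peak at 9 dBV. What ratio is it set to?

5:1

Input overshoot = 9 − 4 = 5 dB.
Output overshoot = 5 − 4 = 1 dB.
Ratio = input overshoot / output overshoot = 5 / 1 = 5.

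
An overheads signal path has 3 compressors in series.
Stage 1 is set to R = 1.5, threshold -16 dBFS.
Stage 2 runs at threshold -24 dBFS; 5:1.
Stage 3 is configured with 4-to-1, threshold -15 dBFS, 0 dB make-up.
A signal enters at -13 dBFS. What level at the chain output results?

-22 dBFS

Stage 1: -13 dBFS is 3 dB over -16 dBFS; at 1.5:1 that becomes 2 dB over, giving -14 dBFS.
Stage 2: 10 dB above -24 dBFS, reduced 5:1 to 2 dB above → -22 dBFS.
Stage 3: below threshold (-22 ≤ -15); passes unchanged; output -22 dBFS.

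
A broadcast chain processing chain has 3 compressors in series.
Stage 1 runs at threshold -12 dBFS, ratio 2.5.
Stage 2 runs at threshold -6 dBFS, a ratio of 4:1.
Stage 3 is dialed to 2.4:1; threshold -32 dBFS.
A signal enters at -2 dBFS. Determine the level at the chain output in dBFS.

-22 dBFS

Stage 1: -2 dBFS is 10 dB over -12 dBFS; at 2.5:1 that becomes 4 dB over, giving -8 dBFS.
Stage 2: -8 dBFS ≤ -6 dBFS, so stage 2 doesn't engage; output -8 dBFS.
Stage 3: 24 dB above -32 dBFS, reduced 2.4:1 to 10 dB above → -22 dBFS.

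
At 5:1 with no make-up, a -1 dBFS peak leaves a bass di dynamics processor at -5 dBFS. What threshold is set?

Gain reduction = -1 − (-5) = 4 dB; output overshoot = GR / (R − 1) = 4 / 4 = 1 dB.
Threshold = output − output overshoot = -5 − 1 = -6 dBFS.

-6 dBFS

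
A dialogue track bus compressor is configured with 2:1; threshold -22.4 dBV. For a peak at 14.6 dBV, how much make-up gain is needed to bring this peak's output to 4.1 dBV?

Without make-up, output = threshold + overshoot/2 = -22.4 + 18.5 = -3.9 dBV.
Gap to target: 8 dB.

8 dB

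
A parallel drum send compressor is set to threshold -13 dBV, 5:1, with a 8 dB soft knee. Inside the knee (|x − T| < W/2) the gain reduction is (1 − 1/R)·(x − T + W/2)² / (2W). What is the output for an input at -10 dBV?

-12.45 dBV

x − T + W/2 = -10 − (-13) + 4 = 7.
GR = (1 − 1/5) × 7² / 16 = 0.8 × 49 / 16 = 2.45 dB.
Output = -10 − 2.45 = -12.45 dBV.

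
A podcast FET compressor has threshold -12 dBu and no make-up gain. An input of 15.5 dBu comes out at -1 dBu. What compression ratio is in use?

Input overshoot = 15.5 − (-12) = 27.5 dB; output overshoot = -1 − (-12) = 11 dB.
Ratio = 27.5 / 11 = 2.5.

2.5:1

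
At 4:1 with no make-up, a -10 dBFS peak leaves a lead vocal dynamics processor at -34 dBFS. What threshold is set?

-42 dBFS

Let T be the threshold. Output overshoot = (input overshoot)/R, so -34 − T = (-10 − T)/4.
4·(-34 − T) = -10 − T → 3·T = -136 − (-10) = -126.
T = -126/3 = -42 dBFS.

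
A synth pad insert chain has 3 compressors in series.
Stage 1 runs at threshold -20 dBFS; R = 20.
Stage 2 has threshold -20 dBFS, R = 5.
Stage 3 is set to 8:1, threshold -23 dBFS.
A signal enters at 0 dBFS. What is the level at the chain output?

Stage 1: overshoot 20 dB → 20/20 = 1 dB → -19 dBFS.
Stage 2: -19 dBFS is 1 dB over -20 dBFS; at 5:1 that becomes 0.2 dB over, giving -19.8 dBFS.
Stage 3: 3.2 dB above -23 dBFS, reduced 8:1 to 0.4 dB above → -22.6 dBFS.

-22.6 dBFS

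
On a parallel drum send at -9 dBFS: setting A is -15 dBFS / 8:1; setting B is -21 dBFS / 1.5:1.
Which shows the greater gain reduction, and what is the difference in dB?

A, by 1.25 dB

A: GR = 6 − 6/8 = 5.25 dB.
B: GR = 12 − 12/1.5 = 4 dB.
A reduces 1.25 dB more.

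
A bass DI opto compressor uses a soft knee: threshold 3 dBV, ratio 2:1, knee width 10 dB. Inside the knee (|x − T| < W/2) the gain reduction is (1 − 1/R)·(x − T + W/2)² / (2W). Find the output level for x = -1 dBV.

-1.025 dBV

x − T + W/2 = -1 − 3 + 5 = 1.
GR = (1 − 1/2) × 1² / 20 = 0.5 × 1 / 20 = 0.025 dB.
Output = -1 − 0.025 = -1.025 dBV.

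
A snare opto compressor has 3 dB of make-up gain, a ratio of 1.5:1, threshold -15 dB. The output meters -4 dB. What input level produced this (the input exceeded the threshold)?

-3 dB

Remove make-up: -4 − 3 = -7 dB.
Post-compression overshoot = -7 − (-15) = 8 dB.
Input overshoot = R × output overshoot = 12 dB → input = -15 + 12 = -3 dB.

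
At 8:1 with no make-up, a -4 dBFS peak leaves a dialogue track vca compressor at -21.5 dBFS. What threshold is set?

-24 dBFS

Input is 20 dB above T (since output overshoot × R = input overshoot: (-21.5 − T)·8 = -4 − T gives T = -24 dBFS).
Check: -24 + (-4 − (-24))/8 = -24 + 2.5 = -21.5 dBFS. ✓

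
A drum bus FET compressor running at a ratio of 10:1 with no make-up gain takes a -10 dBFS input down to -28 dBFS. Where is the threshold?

-30 dBFS

Let T be the threshold. Output overshoot = (input overshoot)/R, so -28 − T = (-10 − T)/10.
10·(-28 − T) = -10 − T → 9·T = -280 − (-10) = -270.
T = -270/9 = -30 dBFS.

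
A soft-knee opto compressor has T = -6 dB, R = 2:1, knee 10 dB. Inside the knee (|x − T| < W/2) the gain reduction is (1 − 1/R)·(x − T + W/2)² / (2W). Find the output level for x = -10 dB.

x − T + W/2 = -10 − (-6) + 5 = 1.
GR = (1 − 1/2) × 1² / 20 = 0.5 × 1 / 20 = 0.025 dB.
Output = -10 − 0.025 = -10.025 dB.

-10.025 dB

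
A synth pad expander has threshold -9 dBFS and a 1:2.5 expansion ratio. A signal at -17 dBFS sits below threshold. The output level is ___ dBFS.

The input is 8 dB below the -9 dBFS threshold.
A 1:2.5 expander multiplies undershoot by 2.5: 8 × 2.5 = 20 dB below threshold.
Output = -9 − 20 = -29 dBFS.

-29 dBFS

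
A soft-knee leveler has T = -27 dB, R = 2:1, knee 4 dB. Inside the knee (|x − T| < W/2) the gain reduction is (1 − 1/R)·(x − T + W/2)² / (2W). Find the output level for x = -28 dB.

-28.0625 dB

x − T + W/2 = -28 − (-27) + 2 = 1.
GR = (1 − 1/2) × 1² / 8 = 0.5 × 1 / 8 = 0.0625 dB.
Output = -28 − 0.0625 = -28.0625 dB.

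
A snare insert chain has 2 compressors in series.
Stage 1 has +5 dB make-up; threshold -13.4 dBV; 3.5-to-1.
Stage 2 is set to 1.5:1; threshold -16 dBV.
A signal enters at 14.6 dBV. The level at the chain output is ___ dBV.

Stage 1: overshoot 28 dB → 28/3.5 = 8 dB → -5.4 dBV; +5 dB make-up → -0.4 dBV.
Stage 2: -0.4 dBV is 15.6 dB over -16 dBV; at 1.5:1 that becomes 10.4 dB over, giving -5.6 dBV.

-5.6 dBV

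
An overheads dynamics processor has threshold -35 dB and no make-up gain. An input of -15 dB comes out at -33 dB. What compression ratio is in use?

10:1

Input overshoot = -15 − (-35) = 20 dB; output overshoot = -33 − (-35) = 2 dB.
Ratio = 20 / 2 = 10.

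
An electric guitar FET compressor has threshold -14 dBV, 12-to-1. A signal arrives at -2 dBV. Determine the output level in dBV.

-13 dBV

-2 dBV sits 12 dB over threshold.
At 12:1 the overshoot is divided by 12, leaving 1 dB above threshold.
Output = -14 + 1 = -13 dBV.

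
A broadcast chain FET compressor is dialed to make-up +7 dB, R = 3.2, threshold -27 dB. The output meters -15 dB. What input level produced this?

-11 dB

Remove make-up: -15 − 7 = -22 dB.
The compressed level sits -22 − (-27) = 5 dB over threshold.
Input overshoot = R × output overshoot = 16 dB → input = -27 + 16 = -11 dB.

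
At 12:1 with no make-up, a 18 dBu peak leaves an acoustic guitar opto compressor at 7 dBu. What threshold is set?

Let T be the threshold. Output overshoot = (input overshoot)/R, so 7 − T = (18 − T)/12.
12·(7 − T) = 18 − T → 11·T = 84 − 18 = 66.
T = 66/11 = 6 dBu.

6 dBu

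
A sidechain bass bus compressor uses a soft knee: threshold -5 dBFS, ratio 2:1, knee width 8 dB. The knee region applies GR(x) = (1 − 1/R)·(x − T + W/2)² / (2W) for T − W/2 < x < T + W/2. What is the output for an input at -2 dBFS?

x − T + W/2 = -2 − (-5) + 4 = 7.
GR = (1 − 1/2) × 7² / 16 = 0.5 × 49 / 16 = 1.53125 dB.
Output = -2 − 1.53125 = -3.53125 dBFS.

-3.53125 dBFS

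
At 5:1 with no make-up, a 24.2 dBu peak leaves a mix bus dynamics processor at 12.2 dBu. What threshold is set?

Input is 15 dB above T (since output overshoot × R = input overshoot: (12.2 − T)·5 = 24.2 − T gives T = 9.2 dBu).
Check: 9.2 + (24.2 − 9.2)/5 = 9.2 + 3 = 12.2 dBu. ✓

9.2 dBu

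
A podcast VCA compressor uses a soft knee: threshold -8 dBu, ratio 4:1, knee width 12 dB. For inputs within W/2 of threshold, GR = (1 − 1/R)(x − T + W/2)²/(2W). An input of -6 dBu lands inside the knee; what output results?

-8 dBu

x − T + W/2 = -6 − (-8) + 6 = 8.
GR = (1 − 1/4) × 8² / 24 = 0.75 × 64 / 24 = 2 dB.
Output = -6 − 2 = -8 dBu.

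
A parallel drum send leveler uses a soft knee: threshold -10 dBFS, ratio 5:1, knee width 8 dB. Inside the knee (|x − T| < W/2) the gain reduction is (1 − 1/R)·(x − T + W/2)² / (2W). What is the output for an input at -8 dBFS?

x − T + W/2 = -8 − (-10) + 4 = 6.
GR = (1 − 1/5) × 6² / 16 = 0.8 × 36 / 16 = 1.8 dB.
Output = -8 − 1.8 = -9.8 dBFS.

-9.8 dBFS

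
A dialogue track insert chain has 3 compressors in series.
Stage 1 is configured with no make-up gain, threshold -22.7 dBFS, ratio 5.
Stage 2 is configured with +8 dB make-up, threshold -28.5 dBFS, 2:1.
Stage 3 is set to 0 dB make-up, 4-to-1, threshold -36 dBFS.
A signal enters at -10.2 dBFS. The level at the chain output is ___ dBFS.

-31.0875 dBFS

Stage 1: -10.2 dBFS is 12.5 dB over -22.7 dBFS; at 5:1 that becomes 2.5 dB over, giving -20.2 dBFS.
Stage 2: overshoot 8.3 dB → 8.3/2 = 4.15 dB → -24.35 dBFS; +8 dB make-up → -16.35 dBFS.
Stage 3: 19.65 dB above -36 dBFS, reduced 4:1 to 4.9125 dB above → -31.0875 dBFS.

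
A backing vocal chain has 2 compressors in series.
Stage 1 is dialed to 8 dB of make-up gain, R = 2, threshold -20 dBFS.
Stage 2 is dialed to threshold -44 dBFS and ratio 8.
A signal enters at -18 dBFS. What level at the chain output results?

Stage 1: 2 dB above -20 dBFS, reduced 2:1 to 1 dB above → -19 dBFS; +8 dB make-up → -11 dBFS.
Stage 2: -11 dBFS is 33 dB over -44 dBFS; at 8:1 that becomes 4.125 dB over, giving -39.875 dBFS.

-39.875 dBFS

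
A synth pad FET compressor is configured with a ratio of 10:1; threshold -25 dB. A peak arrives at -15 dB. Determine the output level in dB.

-24 dB

-15 dB sits 10 dB over threshold.
10:1 compression reduces that to 10/10 = 1 dB over.
Output = -25 + 1 = -24 dB.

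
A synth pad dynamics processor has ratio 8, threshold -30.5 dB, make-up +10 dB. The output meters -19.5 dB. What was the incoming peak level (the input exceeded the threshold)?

Stripping the +10 dB make-up gives -29.5 dB at the gain stage.
Post-compression overshoot = -29.5 − (-30.5) = 1 dB.
Before 8:1 compression the overshoot was 1 × 8 = 8 dB, so input = -30.5 + 8 = -22.5 dB.

-22.5 dB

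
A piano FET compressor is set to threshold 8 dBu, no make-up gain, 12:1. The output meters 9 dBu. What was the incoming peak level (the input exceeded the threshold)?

20 dBu

That's 1 dB above the 8 dBu threshold.
Before 12:1 compression the overshoot was 1 × 12 = 12 dB, so input = 8 + 12 = 20 dBu.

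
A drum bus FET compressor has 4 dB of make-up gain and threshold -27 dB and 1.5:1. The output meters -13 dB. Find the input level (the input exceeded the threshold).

Remove make-up: -13 − 4 = -17 dB.
The compressed level sits -17 − (-27) = 10 dB over threshold.
Input overshoot = R × output overshoot = 15 dB → input = -27 + 15 = -12 dB.

-12 dB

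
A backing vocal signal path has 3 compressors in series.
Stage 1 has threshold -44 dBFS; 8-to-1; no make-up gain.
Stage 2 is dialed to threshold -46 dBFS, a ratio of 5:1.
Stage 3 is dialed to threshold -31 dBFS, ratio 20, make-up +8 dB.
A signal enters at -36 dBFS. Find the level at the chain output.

-37.4 dBFS

Stage 1: -36 dBFS is 8 dB over -44 dBFS; at 8:1 that becomes 1 dB over, giving -43 dBFS.
Stage 2: 3 dB above -46 dBFS, reduced 5:1 to 0.6 dB above → -45.4 dBFS.
Stage 3: -45.4 dBFS is at or below the -31 dBFS threshold — no compression; make-up brings it to -37.4 dBFS.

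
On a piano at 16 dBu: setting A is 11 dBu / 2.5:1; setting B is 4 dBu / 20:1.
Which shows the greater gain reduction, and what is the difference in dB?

A: 5 dB over, compressed to 2 dB over, so 3 dB of GR.
B: 12 dB over, compressed to 0.6 dB over, so 11.4 dB of GR.
B applies 8.4 dB more gain reduction.

B, by 8.4 dB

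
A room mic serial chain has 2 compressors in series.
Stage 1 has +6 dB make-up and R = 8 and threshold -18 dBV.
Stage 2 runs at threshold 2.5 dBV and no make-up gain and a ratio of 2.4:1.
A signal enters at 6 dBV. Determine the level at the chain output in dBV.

Stage 1: overshoot 24 dB → 24/8 = 3 dB → -15 dBV; +6 dB make-up → -9 dBV.
Stage 2: -9 dBV ≤ 2.5 dBV, so stage 2 doesn't engage; output -9 dBV.

-9 dBV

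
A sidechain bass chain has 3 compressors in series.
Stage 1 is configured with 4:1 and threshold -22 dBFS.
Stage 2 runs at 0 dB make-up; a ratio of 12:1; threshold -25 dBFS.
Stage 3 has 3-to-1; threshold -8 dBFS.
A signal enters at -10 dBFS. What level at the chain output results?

Stage 1: -10 dBFS is 12 dB over -22 dBFS; at 4:1 that becomes 3 dB over, giving -19 dBFS.
Stage 2: -19 dBFS is 6 dB over -25 dBFS; at 12:1 that becomes 0.5 dB over, giving -24.5 dBFS.
Stage 3: below threshold (-24.5 ≤ -8); passes unchanged; output -24.5 dBFS.

-24.5 dBFS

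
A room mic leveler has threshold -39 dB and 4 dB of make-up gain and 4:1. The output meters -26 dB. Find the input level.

Stripping the +4 dB make-up gives -30 dB at the gain stage.
That's 9 dB above the -39 dB threshold.
Input overshoot = R × output overshoot = 36 dB → input = -39 + 36 = -3 dB.

-3 dB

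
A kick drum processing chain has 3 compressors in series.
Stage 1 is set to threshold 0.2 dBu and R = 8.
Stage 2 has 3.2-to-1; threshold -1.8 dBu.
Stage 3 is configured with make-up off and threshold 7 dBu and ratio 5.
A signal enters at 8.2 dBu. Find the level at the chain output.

-0.8625 dBu

Stage 1: 8.2 dBu is 8 dB over 0.2 dBu; at 8:1 that becomes 1 dB over, giving 1.2 dBu.
Stage 2: 1.2 dBu is 3 dB over -1.8 dBu; at 3.2:1 that becomes 0.9375 dB over, giving -0.8625 dBu.
Stage 3: below threshold (-0.8625 ≤ 7); passes unchanged; output -0.8625 dBu.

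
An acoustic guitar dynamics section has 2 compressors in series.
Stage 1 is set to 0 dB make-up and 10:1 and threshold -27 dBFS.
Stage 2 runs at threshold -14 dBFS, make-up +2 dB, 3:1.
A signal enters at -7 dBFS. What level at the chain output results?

Stage 1: -7 dBFS is 20 dB over -27 dBFS; at 10:1 that becomes 2 dB over, giving -25 dBFS.
Stage 2: -25 dBFS is at or below the -14 dBFS threshold — no compression; make-up brings it to -23 dBFS.

-23 dBFS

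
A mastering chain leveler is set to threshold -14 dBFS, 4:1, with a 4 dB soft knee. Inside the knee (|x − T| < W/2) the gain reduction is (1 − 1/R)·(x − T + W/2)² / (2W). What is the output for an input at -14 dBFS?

-14.375 dBFS

x − T + W/2 = -14 − (-14) + 2 = 2.
GR = (1 − 1/4) × 2² / 8 = 0.75 × 4 / 8 = 0.375 dB.
Output = -14 − 0.375 = -14.375 dBFS.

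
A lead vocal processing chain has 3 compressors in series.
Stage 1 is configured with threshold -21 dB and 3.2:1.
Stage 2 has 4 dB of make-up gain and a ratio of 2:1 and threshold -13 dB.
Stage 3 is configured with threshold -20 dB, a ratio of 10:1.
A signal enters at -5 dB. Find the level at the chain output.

Stage 1: overshoot 16 dB → 16/3.2 = 5 dB → -16 dB.
Stage 2: -16 dB ≤ -13 dB, so stage 2 doesn't engage; make-up brings it to -12 dB.
Stage 3: overshoot 8 dB → 8/10 = 0.8 dB → -19.2 dB.

-19.2 dB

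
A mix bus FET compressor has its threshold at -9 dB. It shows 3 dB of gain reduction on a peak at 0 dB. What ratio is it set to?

1.5:1

Input overshoot = 0 − (-9) = 9 dB.
Output overshoot = 9 − 3 = 6 dB.
Ratio = input overshoot / output overshoot = 9 / 6 = 1.5.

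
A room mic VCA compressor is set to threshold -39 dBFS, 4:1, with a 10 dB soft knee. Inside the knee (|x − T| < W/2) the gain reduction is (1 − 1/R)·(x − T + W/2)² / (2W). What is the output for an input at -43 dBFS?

-43.0375 dBFS

x − T + W/2 = -43 − (-39) + 5 = 1.
GR = (1 − 1/4) × 1² / 20 = 0.75 × 1 / 20 = 0.0375 dB.
Output = -43 − 0.0375 = -43.0375 dBFS.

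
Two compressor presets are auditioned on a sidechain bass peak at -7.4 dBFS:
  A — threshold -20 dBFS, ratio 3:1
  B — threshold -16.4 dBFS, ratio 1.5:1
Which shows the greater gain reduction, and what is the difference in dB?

A, by 5.4 dB

A: 12.6 dB over, compressed to 4.2 dB over, so 8.4 dB of GR.
B: 9 dB over, compressed to 6 dB over, so 3 dB of GR.
A reduces 5.4 dB more.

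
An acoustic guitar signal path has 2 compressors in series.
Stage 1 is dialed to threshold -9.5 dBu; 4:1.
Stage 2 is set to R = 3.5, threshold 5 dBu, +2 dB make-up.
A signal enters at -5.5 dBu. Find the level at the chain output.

Stage 1: overshoot 4 dB → 4/4 = 1 dB → -8.5 dBu.
Stage 2: -8.5 dBu ≤ 5 dBu, so stage 2 doesn't engage; make-up brings it to -6.5 dBu.

-6.5 dBu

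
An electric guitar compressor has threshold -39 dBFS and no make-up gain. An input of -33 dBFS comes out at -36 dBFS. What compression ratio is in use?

Input overshoot = -33 − (-39) = 6 dB; output overshoot = -36 − (-39) = 3 dB.
Ratio = 6 / 3 = 2.

2:1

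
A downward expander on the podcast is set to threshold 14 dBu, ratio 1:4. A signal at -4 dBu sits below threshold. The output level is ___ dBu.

-58 dBu

The input is 18 dB below the 14 dBu threshold.
A 1:4 expander multiplies undershoot by 4: 18 × 4 = 72 dB below threshold.
Output = 14 − 72 = -58 dBu.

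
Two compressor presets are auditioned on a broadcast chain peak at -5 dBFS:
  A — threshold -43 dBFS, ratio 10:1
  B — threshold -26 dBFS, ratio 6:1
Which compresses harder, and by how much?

A, by 16.7 dB

A: GR = 38 − 38/10 = 34.2 dB.
B: GR = 21 − 21/6 = 17.5 dB.
A applies 16.7 dB more gain reduction.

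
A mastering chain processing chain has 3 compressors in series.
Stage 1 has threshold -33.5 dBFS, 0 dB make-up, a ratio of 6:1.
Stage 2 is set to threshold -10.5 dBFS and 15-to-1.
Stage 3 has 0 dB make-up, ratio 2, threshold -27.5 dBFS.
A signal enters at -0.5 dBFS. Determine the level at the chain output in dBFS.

-28 dBFS

Stage 1: overshoot 33 dB → 33/6 = 5.5 dB → -28 dBFS.
Stage 2: -28 dBFS is at or below the -10.5 dBFS threshold — no compression; output -28 dBFS.
Stage 3: below threshold (-28 ≤ -27.5); passes unchanged; output -28 dBFS.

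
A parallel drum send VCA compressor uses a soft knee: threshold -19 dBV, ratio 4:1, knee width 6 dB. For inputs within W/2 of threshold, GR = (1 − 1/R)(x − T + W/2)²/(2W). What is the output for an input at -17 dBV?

x − T + W/2 = -17 − (-19) + 3 = 5.
GR = (1 − 1/4) × 5² / 12 = 0.75 × 25 / 12 = 1.5625 dB.
Output = -17 − 1.5625 = -18.5625 dBV.

-18.5625 dBV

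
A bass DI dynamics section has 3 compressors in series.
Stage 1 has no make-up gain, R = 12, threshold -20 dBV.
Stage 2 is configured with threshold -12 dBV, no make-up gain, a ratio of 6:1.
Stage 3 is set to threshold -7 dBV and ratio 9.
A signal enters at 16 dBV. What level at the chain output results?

-17 dBV

Stage 1: 16 dBV is 36 dB over -20 dBV; at 12:1 that becomes 3 dB over, giving -17 dBV.
Stage 2: -17 dBV is at or below the -12 dBV threshold — no compression; output -17 dBV.
Stage 3: -17 dBV is at or below the -7 dBV threshold — no compression; output -17 dBV.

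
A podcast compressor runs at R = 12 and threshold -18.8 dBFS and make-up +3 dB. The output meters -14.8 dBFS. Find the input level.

Before make-up, the level was -14.8 − 3 = -17.8 dBFS.
The compressed level sits -17.8 − (-18.8) = 1 dB over threshold.
Undo the ratio: input overshoot = 1 × 12 = 12 dB, giving input = -6.8 dBFS.

-6.8 dBFS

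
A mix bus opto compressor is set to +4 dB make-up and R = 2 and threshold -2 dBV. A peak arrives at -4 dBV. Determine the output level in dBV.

-4 dBV is 2 dB below the -2 dBV threshold, so no gain reduction is applied.
Make-up gain adds 4 dB: -4 + 4 = 0 dBV.

0 dBV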